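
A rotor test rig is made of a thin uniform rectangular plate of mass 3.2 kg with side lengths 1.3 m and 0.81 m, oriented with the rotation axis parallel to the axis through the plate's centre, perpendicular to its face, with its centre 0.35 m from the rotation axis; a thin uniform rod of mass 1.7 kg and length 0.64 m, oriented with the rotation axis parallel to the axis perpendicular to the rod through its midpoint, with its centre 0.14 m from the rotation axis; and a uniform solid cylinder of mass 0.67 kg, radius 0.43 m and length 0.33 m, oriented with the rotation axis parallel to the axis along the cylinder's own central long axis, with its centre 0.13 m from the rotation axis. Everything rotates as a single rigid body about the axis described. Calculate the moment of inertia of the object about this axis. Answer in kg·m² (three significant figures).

Rectangular plate: I_cm = (1/12)M(a²+b²) = (1/12)(3.2)[(1.3)² + (0.81)²] = 0.62563 kg·m²; centre at d = 0.35 m, so the parallel axis theorem gives I = 0.62563 + (3.2)(0.35)² = 1.0176 kg·m².
Thin rod: I_cm = (1/12)ML² = (1/12)(1.7)(0.64)² = 0.058027 kg·m²; centre at d = 0.14 m, so the parallel axis theorem gives I = 0.058027 + (1.7)(0.14)² = 0.091347 kg·m².
Solid cylinder: I_cm = (1/2)MR² = (1/2)(0.67)(0.43)² = 0.061941 kg·m²; centre at d = 0.13 m, so the parallel axis theorem gives I = 0.061941 + (0.67)(0.13)² = 0.073264 kg·m².
Total I = 1.0176 + 0.091347 + 0.073264 = 1.1822 kg·m².

1.18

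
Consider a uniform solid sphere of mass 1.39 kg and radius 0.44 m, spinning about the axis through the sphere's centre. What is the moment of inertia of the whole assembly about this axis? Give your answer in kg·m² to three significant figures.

I_cm = (2/5)MR² = (2/5)(1.39)(0.44)² = 0.10764 kg·m²; axis through the centre, so I = 0.10764 kg·m².

0.108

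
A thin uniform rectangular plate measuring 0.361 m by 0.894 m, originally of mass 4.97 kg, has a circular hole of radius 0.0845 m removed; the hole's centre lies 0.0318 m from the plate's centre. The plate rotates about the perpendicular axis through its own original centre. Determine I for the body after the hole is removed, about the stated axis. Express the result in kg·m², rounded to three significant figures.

0.383

Unpierced body about its centre: I₀ = (1/12)M(a²+b²) = (1/12)(4.97)[(0.361)² + (0.894)²] = 0.38499 kg·m².
The removed disk has mass m = M·πr²/(ab) = (4.97)·π(0.0845)²/(0.361·0.894) = 0.34544 kg (same uniform areal density).
Its moment of inertia about the rotation axis (parallel-axis theorem): I_hole = (1/2)mr² + md² = (1/2)(0.34544)(0.0845)² + (0.34544)(0.0318)² = 0.0015826 kg·m².
Treating the hole as negative mass, I = I₀ − I_hole = 0.38499 − 0.0015826 = 0.38341 kg·m².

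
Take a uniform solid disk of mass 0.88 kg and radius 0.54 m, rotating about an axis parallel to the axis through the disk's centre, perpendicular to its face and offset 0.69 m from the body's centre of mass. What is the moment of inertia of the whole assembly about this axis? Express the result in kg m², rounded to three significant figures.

I_cm = (1/2)MR² = (1/2)(0.88)(0.54)² = 0.1283 kg m²; centre at d = 0.69 m, so I = I_cm + Md² gives I = 0.1283 + (0.88)(0.69)² = 0.54727 kg m².

0.547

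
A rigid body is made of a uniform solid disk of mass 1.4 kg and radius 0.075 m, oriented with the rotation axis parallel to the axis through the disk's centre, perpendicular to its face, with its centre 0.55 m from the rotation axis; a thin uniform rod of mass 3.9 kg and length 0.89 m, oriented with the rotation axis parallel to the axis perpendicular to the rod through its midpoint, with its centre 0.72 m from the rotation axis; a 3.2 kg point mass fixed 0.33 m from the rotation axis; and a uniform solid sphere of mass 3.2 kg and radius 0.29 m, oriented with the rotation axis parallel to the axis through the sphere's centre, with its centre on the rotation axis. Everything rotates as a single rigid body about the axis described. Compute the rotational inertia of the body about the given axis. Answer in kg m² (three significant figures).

3.16

Solid disk: I_cm = (1/2)MR² = (1/2)(1.4)(0.075)² = 0.0039375 kg m²; centre at d = 0.55 m, so the parallel axis theorem gives I = 0.0039375 + (1.4)(0.55)² = 0.42744 kg m².
Thin rod: I_cm = (1/12)ML² = (1/12)(3.9)(0.89)² = 0.25743 kg m²; centre at d = 0.72 m, so the parallel axis theorem gives I = 0.25743 + (3.9)(0.72)² = 2.2792 kg m².
Point mass: I_cm = 0; centre at d = 0.33 m, so the parallel axis theorem gives I = 0 + (3.2)(0.33)² = 0.34848 kg m².
Solid sphere: I_cm = (2/5)MR² = (2/5)(3.2)(0.29)² = 0.10765 kg m²; axis through the centre, so I = 0.10765 kg m².
Total I = 0.42744 + 2.2792 + 0.34848 + 0.10765 = 3.1628 kg m².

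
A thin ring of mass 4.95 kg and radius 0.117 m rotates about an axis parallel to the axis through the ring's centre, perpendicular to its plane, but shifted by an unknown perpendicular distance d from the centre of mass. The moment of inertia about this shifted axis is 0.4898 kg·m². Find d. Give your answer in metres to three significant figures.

0.292

About the centre-of-mass axis, I_cm = MR² = (4.95)(0.117)² = 0.067761 kg·m².
Parallel axis theorem: I = I_cm + Md², so Md² = 0.4898 − 0.067761 = 0.42204 kg·m².
d = √(0.42204 / 4.95) = 0.29199 m.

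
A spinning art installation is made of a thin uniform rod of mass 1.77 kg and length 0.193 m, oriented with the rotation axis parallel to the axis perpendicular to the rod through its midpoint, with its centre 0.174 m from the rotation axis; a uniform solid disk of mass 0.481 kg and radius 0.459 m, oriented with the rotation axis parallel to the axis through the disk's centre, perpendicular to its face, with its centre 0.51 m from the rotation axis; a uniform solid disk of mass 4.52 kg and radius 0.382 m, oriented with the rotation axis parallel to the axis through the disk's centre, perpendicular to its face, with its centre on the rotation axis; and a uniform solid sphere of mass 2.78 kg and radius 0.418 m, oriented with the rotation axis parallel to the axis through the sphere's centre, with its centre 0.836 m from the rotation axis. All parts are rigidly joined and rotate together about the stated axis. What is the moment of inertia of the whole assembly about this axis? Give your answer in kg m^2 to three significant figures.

2.70

Thin rod: I_cm = (1/12)ML² = (1/12)(1.77)(0.193)² = 0.0054942 kg m^2; centre at d = 0.174 m, so the parallel axis theorem gives I = 0.0054942 + (1.77)(0.174)² = 0.059083 kg m^2.
Solid disk: I_cm = (1/2)MR² = (1/2)(0.481)(0.459)² = 0.050669 kg m^2; centre at d = 0.51 m, so the parallel axis theorem gives I = 0.050669 + (0.481)(0.51)² = 0.17578 kg m^2.
Solid disk: I_cm = (1/2)MR² = (1/2)(4.52)(0.382)² = 0.32979 kg m^2; axis through the centre, so I = 0.32979 kg m^2.
Solid sphere: I_cm = (2/5)MR² = (2/5)(2.78)(0.418)² = 0.19429 kg m^2; centre at d = 0.836 m, so the parallel axis theorem gives I = 0.19429 + (2.78)(0.836)² = 2.1372 kg m^2.
Total I = 0.059083 + 0.17578 + 0.32979 + 2.1372 = 2.7019 kg m^2.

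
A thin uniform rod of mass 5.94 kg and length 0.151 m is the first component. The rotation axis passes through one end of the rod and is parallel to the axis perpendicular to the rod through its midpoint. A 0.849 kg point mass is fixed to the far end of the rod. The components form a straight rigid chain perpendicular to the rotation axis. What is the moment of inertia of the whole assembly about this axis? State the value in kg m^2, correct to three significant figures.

0.0645

Thin rod: I_cm = (1/12)ML² = (1/12)(5.94)(0.151)² = 0.011286 kg m^2; centre at d = 0.0755 m, so I = I_cm + Md² gives I = 0.011286 + (5.94)(0.0755)² = 0.045146 kg m^2.
Point mass: I_cm = 0; centre at d = 0.0755 + 0.0755 = 0.151 m, so I = I_cm + Md² gives I = 0 + (0.849)(0.151)² = 0.019358 kg m^2.
Total I = 0.045146 + 0.019358 = 0.064504 kg m^2.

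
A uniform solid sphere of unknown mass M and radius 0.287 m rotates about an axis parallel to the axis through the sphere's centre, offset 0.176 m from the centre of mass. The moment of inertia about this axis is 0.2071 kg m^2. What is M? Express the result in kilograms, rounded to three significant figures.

3.24

I = I_cm + Md² = (2/5)MR² + Md² = M·[0.4·(0.287)² + (0.176)²] = M·0.063924.
So M = 0.2071 / 0.063924 = 3.2398 kg.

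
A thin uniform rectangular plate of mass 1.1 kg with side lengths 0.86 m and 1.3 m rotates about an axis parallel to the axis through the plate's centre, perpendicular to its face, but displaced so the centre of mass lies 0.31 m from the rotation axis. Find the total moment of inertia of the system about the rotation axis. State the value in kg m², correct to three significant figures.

I_cm = (1/12)M(a²+b²) = (1/12)(1.1)[(0.86)² + (1.3)²] = 0.22271 kg m²; centre at d = 0.31 m, so I = I_cm + Md² gives I = 0.22271 + (1.1)(0.31)² = 0.32842 kg m².

0.328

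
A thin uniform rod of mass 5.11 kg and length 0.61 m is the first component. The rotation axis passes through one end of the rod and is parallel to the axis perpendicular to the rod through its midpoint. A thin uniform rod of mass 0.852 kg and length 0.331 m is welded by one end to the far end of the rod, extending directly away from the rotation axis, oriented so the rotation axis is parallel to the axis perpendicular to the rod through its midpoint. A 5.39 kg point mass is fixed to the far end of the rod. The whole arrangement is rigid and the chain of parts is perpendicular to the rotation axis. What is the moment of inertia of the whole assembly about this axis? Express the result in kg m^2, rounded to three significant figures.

Thin rod: I_cm = (1/12)ML² = (1/12)(5.11)(0.61)² = 0.15845 kg m^2; centre at d = 0.305 m, so the parallel axis theorem gives I = 0.15845 + (5.11)(0.305)² = 0.63381 kg m^2.
Thin rod: I_cm = (1/12)ML² = (1/12)(0.852)(0.331)² = 0.0077788 kg m^2; centre at d = 0.305 + 0.305 + 0.1655 = 0.7755 m, so the parallel axis theorem gives I = 0.0077788 + (0.852)(0.7755)² = 0.52017 kg m^2.
Point mass: I_cm = 0; centre at d = 0.305 + 0.305 + 0.1655 + 0.1655 = 0.941 m, so the parallel axis theorem gives I = 0 + (5.39)(0.941)² = 4.7727 kg m^2.
Total I = 0.63381 + 0.52017 + 4.7727 = 5.9267 kg m^2.

5.93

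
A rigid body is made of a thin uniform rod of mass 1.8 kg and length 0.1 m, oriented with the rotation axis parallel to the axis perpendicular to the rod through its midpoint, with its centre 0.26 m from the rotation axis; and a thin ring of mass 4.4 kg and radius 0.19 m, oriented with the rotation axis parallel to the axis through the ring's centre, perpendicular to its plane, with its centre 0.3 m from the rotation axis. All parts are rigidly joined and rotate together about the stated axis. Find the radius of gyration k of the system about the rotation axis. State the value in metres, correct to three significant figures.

Thin rod: I_cm = (1/12)ML² = (1/12)(1.8)(0.1)² = 0.0015 kg·m²; centre at d = 0.26 m, so I = I_cm + Md² gives I = 0.0015 + (1.8)(0.26)² = 0.12318 kg·m².
Thin ring: I_cm = MR² = (4.4)(0.19)² = 0.15884 kg·m²; centre at d = 0.3 m, so I = I_cm + Md² gives I = 0.15884 + (4.4)(0.3)² = 0.55484 kg·m².
Total I = 0.67802 kg·m²; total mass M = 6.2 kg.
k = √(I/M) = √(0.67802/6.2) = 0.33069 m.

0.331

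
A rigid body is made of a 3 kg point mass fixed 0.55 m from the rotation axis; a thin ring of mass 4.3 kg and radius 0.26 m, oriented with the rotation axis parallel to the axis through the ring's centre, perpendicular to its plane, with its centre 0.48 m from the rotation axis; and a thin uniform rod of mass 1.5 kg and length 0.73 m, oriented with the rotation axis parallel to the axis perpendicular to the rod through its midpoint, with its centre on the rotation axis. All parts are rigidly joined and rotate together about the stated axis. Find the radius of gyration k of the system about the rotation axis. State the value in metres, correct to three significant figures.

0.506

Point mass: I_cm = 0; centre at d = 0.55 m, so I = I_cm + Md² gives I = 0 + (3)(0.55)² = 0.9075 kg m².
Thin ring: I_cm = MR² = (4.3)(0.26)² = 0.29068 kg m²; centre at d = 0.48 m, so I = I_cm + Md² gives I = 0.29068 + (4.3)(0.48)² = 1.2814 kg m².
Thin rod: I_cm = (1/12)ML² = (1/12)(1.5)(0.73)² = 0.066612 kg m²; axis through the centre, so I = 0.066612 kg m².
Total I = 2.2555 kg m²; total mass M = 8.8 kg.
k = √(I/M) = √(2.2555/8.8) = 0.50627 m.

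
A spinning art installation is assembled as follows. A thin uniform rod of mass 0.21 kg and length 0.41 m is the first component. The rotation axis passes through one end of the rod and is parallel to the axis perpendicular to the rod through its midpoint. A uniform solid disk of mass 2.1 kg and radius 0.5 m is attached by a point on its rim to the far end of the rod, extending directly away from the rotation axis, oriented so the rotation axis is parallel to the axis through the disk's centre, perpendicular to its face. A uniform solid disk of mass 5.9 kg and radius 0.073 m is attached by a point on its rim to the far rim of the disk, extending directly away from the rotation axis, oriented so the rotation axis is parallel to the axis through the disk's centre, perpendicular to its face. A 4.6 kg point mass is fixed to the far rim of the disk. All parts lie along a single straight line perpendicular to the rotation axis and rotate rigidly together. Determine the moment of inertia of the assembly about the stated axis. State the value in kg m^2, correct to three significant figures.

Thin rod: I_cm = (1/12)ML² = (1/12)(0.21)(0.41)² = 0.0029417 kg m^2; centre at d = 0.205 m, so I = I_cm + Md² gives I = 0.0029417 + (0.21)(0.205)² = 0.011767 kg m^2.
Solid disk: I_cm = (1/2)MR² = (1/2)(2.1)(0.5)² = 0.2625 kg m^2; centre at d = 0.205 + 0.205 + 0.5 = 0.91 m, so I = I_cm + Md² gives I = 0.2625 + (2.1)(0.91)² = 2.0015 kg m^2.
Solid disk: I_cm = (1/2)MR² = (1/2)(5.9)(0.073)² = 0.015721 kg m^2; centre at d = 0.205 + 0.205 + 0.5 + 0.5 + 0.073 = 1.483 m, so I = I_cm + Md² gives I = 0.015721 + (5.9)(1.483)² = 12.992 kg m^2.
Point mass: I_cm = 0; centre at d = 0.205 + 0.205 + 0.5 + 0.5 + 0.073 + 0.073 = 1.556 m, so I = I_cm + Md² gives I = 0 + (4.6)(1.556)² = 11.137 kg m^2.
Total I = 0.011767 + 2.0015 + 12.992 + 11.137 = 26.142 kg m^2.

26.1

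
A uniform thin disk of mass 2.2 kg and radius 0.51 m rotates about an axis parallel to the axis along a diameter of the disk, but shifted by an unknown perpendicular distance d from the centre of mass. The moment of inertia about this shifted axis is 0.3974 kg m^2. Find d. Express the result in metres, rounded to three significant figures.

About the centre-of-mass axis, I_cm = (1/4)MR² = (1/4)(2.2)(0.51)² = 0.14306 kg m^2.
Parallel axis theorem: I = I_cm + Md², so Md² = 0.3974 − 0.14306 = 0.25434 kg m^2.
d = √(0.25434 / 2.2) = 0.34002 m.

0.340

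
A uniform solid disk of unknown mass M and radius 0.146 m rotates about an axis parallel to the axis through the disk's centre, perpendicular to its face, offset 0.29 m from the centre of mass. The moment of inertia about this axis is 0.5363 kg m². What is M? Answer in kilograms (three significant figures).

I = I_cm + Md² = (1/2)MR² + Md² = M·[0.5·(0.146)² + (0.29)²] = M·0.094758.
So M = 0.5363 / 0.094758 = 5.6597 kg.

5.66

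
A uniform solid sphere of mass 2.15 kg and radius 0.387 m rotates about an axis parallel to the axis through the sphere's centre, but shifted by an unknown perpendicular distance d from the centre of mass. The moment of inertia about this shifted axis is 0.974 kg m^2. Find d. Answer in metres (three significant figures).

About the centre-of-mass axis, I_cm = (2/5)MR² = (2/5)(2.15)(0.387)² = 0.1288 kg m^2.
Parallel axis theorem: I = I_cm + Md², so Md² = 0.974 − 0.1288 = 0.8452 kg m^2.
d = √(0.8452 / 2.15) = 0.62699 m.

0.627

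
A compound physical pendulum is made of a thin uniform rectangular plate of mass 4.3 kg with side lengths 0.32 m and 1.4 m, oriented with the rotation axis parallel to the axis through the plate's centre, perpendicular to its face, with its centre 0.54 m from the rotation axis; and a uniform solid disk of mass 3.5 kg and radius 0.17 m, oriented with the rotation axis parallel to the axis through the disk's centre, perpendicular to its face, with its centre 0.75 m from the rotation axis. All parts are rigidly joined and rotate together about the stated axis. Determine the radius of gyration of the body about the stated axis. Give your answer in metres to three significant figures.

0.717

Rectangular plate: I_cm = (1/12)M(a²+b²) = (1/12)(4.3)[(0.32)² + (1.4)²] = 0.73903 kg m²; centre at d = 0.54 m, so the parallel axis theorem gives I = 0.73903 + (4.3)(0.54)² = 1.9929 kg m².
Solid disk: I_cm = (1/2)MR² = (1/2)(3.5)(0.17)² = 0.050575 kg m²; centre at d = 0.75 m, so the parallel axis theorem gives I = 0.050575 + (3.5)(0.75)² = 2.0193 kg m².
Total I = 4.0122 kg m²; total mass M = 7.8 kg.
k = √(I/M) = √(4.0122/7.8) = 0.71721 m.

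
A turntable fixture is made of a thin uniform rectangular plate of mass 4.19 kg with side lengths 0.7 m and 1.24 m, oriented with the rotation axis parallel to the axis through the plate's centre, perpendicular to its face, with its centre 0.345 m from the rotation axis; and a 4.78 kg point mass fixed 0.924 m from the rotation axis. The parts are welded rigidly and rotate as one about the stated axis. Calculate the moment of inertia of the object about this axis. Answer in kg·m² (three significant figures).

Rectangular plate: I_cm = (1/12)M(a²+b²) = (1/12)(4.19)[(0.7)² + (1.24)²] = 0.70797 kg·m²; centre at d = 0.345 m, so the parallel axis theorem gives I = 0.70797 + (4.19)(0.345)² = 1.2067 kg·m².
Point mass: I_cm = 0; centre at d = 0.924 m, so the parallel axis theorem gives I = 0 + (4.78)(0.924)² = 4.081 kg·m².
Total I = 1.2067 + 4.081 = 5.2877 kg·m².

5.29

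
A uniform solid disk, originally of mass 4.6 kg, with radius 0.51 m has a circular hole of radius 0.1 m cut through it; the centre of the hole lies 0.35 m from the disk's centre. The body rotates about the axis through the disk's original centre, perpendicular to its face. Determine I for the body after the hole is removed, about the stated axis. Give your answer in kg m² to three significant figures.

0.576

Unpierced body about its centre: I₀ = (1/2)MR² = (1/2)(4.6)(0.51)² = 0.59823 kg m².
The removed disk has mass m = M·(r/R)² = (4.6)(0.1/0.51)² = 0.17686 kg (same uniform areal density).
Its moment of inertia about the rotation axis (parallel-axis theorem): I_hole = (1/2)mr² + md² = (1/2)(0.17686)(0.1)² + (0.17686)(0.35)² = 0.022549 kg m².
Treating the hole as negative mass, I = I₀ − I_hole = 0.59823 − 0.022549 = 0.57568 kg m².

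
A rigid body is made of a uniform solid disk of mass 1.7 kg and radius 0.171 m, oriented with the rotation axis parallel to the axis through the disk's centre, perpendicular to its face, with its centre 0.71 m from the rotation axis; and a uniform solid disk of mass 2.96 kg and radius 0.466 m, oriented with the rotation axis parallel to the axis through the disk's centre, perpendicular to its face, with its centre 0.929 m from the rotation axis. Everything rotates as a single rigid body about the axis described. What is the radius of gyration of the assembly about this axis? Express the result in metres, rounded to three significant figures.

Solid disk: I_cm = (1/2)MR² = (1/2)(1.7)(0.171)² = 0.024855 kg·m²; centre at d = 0.71 m, so I = I_cm + Md² gives I = 0.024855 + (1.7)(0.71)² = 0.88182 kg·m².
Solid disk: I_cm = (1/2)MR² = (1/2)(2.96)(0.466)² = 0.32139 kg·m²; centre at d = 0.929 m, so I = I_cm + Md² gives I = 0.32139 + (2.96)(0.929)² = 2.876 kg·m².
Total I = 3.7578 kg·m²; total mass M = 4.66 kg.
k = √(I/M) = √(3.7578/4.66) = 0.898 m.

0.898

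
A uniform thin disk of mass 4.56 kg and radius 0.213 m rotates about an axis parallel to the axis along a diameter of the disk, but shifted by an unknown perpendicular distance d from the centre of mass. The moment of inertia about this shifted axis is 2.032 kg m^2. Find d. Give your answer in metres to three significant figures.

About the centre-of-mass axis, I_cm = (1/4)MR² = (1/4)(4.56)(0.213)² = 0.051721 kg m^2.
Parallel axis theorem: I = I_cm + Md², so Md² = 2.032 − 0.051721 = 1.9803 kg m^2.
d = √(1.9803 / 4.56) = 0.65899 m.

0.659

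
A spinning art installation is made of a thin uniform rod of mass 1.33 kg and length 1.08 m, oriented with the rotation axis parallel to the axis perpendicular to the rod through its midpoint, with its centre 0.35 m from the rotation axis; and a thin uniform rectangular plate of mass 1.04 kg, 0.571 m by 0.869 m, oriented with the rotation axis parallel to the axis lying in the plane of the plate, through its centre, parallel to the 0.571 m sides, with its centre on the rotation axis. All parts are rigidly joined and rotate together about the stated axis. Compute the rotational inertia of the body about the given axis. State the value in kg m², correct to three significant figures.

Thin rod: I_cm = (1/12)ML² = (1/12)(1.33)(1.08)² = 0.12928 kg m²; centre at d = 0.35 m, so the parallel axis theorem gives I = 0.12928 + (1.33)(0.35)² = 0.2922 kg m².
Rectangular plate: I_cm = (1/12)Mb² = (1/12)(1.04)(0.869)² = 0.065447 kg m²; axis through the centre, so I = 0.065447 kg m².
Total I = 0.2922 + 0.065447 = 0.35765 kg m².

0.358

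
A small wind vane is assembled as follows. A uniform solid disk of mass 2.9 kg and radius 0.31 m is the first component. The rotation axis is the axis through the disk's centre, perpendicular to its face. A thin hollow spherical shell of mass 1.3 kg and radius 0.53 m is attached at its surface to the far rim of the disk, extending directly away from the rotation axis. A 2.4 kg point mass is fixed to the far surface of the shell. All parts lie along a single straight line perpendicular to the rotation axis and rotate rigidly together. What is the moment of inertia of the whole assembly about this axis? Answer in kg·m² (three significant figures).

Solid disk: I_cm = (1/2)MR² = (1/2)(2.9)(0.31)² = 0.13934 kg·m²; axis through the centre, so I = 0.13934 kg·m².
Spherical shell: I_cm = (2/3)MR² = (2/3)(1.3)(0.53)² = 0.24345 kg·m²; centre at d = 0.31 + 0.53 = 0.84 m, so I = I_cm + Md² gives I = 0.24345 + (1.3)(0.84)² = 1.1607 kg·m².
Point mass: I_cm = 0; centre at d = 0.31 + 0.53 + 0.53 = 1.37 m, so I = I_cm + Md² gives I = 0 + (2.4)(1.37)² = 4.5046 kg·m².
Total I = 0.13934 + 1.1607 + 4.5046 = 5.8046 kg·m².

5.80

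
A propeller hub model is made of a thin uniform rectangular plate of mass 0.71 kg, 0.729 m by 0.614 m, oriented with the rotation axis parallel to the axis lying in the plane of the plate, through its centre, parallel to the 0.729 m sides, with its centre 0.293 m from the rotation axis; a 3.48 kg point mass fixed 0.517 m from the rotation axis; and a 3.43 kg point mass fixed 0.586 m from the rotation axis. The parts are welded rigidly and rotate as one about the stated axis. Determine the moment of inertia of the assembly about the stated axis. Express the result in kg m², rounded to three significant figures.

2.19

Rectangular plate: I_cm = (1/12)Mb² = (1/12)(0.71)(0.614)² = 0.022306 kg m²; centre at d = 0.293 m, so the parallel axis theorem gives I = 0.022306 + (0.71)(0.293)² = 0.083258 kg m².
Point mass: I_cm = 0; centre at d = 0.517 m, so the parallel axis theorem gives I = 0 + (3.48)(0.517)² = 0.93017 kg m².
Point mass: I_cm = 0; centre at d = 0.586 m, so the parallel axis theorem gives I = 0 + (3.43)(0.586)² = 1.1778 kg m².
Total I = 0.083258 + 0.93017 + 1.1778 = 2.1913 kg m².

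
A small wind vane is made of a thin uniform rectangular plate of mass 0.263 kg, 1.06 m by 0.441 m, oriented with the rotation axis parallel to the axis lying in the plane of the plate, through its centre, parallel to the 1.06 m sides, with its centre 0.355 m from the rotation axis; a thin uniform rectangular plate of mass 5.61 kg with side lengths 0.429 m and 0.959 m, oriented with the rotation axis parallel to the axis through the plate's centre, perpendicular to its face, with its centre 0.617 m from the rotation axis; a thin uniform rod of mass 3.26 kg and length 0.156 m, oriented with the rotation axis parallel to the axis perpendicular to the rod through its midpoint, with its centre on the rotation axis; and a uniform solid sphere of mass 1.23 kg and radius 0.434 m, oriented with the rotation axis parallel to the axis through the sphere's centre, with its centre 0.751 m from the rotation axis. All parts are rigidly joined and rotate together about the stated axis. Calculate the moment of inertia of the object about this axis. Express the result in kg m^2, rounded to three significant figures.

3.48

Rectangular plate: I_cm = (1/12)Mb² = (1/12)(0.263)(0.441)² = 0.0042624 kg m^2; centre at d = 0.355 m, so I = I_cm + Md² gives I = 0.0042624 + (0.263)(0.355)² = 0.037407 kg m^2.
Rectangular plate: I_cm = (1/12)M(a²+b²) = (1/12)(5.61)[(0.429)² + (0.959)²] = 0.51599 kg m^2; centre at d = 0.617 m, so I = I_cm + Md² gives I = 0.51599 + (5.61)(0.617)² = 2.6517 kg m^2.
Thin rod: I_cm = (1/12)ML² = (1/12)(3.26)(0.156)² = 0.0066113 kg m^2; axis through the centre, so I = 0.0066113 kg m^2.
Solid sphere: I_cm = (2/5)MR² = (2/5)(1.23)(0.434)² = 0.092671 kg m^2; centre at d = 0.751 m, so I = I_cm + Md² gives I = 0.092671 + (1.23)(0.751)² = 0.78639 kg m^2.
Total I = 0.037407 + 2.6517 + 0.0066113 + 0.78639 = 3.4821 kg m^2.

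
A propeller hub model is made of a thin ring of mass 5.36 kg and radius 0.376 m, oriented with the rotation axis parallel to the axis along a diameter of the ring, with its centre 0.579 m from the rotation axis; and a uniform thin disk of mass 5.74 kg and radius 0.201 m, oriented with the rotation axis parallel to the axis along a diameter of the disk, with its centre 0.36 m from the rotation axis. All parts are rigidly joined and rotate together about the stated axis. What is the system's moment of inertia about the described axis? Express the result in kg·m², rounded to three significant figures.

2.98

Thin ring: I_cm = (1/2)MR² = (1/2)(5.36)(0.376)² = 0.37889 kg·m²; centre at d = 0.579 m, so the parallel axis theorem gives I = 0.37889 + (5.36)(0.579)² = 2.1758 kg·m².
Thin disk: I_cm = (1/4)MR² = (1/4)(5.74)(0.201)² = 0.057975 kg·m²; centre at d = 0.36 m, so the parallel axis theorem gives I = 0.057975 + (5.74)(0.36)² = 0.80188 kg·m².
Total I = 2.1758 + 0.80188 = 2.9777 kg·m².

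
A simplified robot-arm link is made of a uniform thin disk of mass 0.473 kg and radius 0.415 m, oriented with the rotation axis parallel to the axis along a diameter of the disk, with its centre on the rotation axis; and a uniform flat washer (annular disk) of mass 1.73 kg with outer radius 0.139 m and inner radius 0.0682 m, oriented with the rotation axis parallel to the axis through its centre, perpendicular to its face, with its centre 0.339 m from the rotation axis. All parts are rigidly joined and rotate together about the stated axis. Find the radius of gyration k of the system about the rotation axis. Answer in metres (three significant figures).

0.330

Thin disk: I_cm = (1/4)MR² = (1/4)(0.473)(0.415)² = 0.020366 kg·m²; axis through the centre, so I = 0.020366 kg·m².
Annular disk: I_cm = (1/2)M(R²+r²) = (1/2)(1.73)[(0.139)² + (0.0682)²] = 0.020736 kg·m²; centre at d = 0.339 m, so the parallel axis theorem gives I = 0.020736 + (1.73)(0.339)² = 0.21955 kg·m².
Total I = 0.23991 kg·m²; total mass M = 2.203 kg.
k = √(I/M) = √(0.23991/2.203) = 0.33001 m.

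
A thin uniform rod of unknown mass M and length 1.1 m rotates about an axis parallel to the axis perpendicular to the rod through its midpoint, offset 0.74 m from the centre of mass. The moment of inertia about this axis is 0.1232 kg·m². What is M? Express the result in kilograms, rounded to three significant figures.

I = I_cm + Md² = (1/12)ML² + Md² = M·[0.0833333·(1.1)² + (0.74)²] = M·0.64843.
So M = 0.1232 / 0.64843 = 0.19 kg.

0.190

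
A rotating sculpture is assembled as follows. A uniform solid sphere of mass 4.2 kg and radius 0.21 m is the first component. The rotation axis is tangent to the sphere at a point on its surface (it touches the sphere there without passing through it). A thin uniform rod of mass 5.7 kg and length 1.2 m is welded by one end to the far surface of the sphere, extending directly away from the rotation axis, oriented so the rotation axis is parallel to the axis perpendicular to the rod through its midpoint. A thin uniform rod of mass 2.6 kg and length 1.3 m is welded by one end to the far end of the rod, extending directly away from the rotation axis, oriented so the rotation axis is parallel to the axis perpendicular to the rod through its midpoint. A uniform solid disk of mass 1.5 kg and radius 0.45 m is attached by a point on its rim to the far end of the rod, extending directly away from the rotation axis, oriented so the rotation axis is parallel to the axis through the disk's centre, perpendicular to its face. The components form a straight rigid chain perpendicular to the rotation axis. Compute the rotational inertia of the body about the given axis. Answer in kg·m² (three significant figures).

37.8

Solid sphere: I_cm = (2/5)MR² = (2/5)(4.2)(0.21)² = 0.074088 kg·m²; centre at d = 0.21 m, so the parallel axis theorem gives I = 0.074088 + (4.2)(0.21)² = 0.25931 kg·m².
Thin rod: I_cm = (1/12)ML² = (1/12)(5.7)(1.2)² = 0.684 kg·m²; centre at d = 0.21 + 0.21 + 0.6 = 1.02 m, so the parallel axis theorem gives I = 0.684 + (5.7)(1.02)² = 6.6143 kg·m².
Thin rod: I_cm = (1/12)ML² = (1/12)(2.6)(1.3)² = 0.36617 kg·m²; centre at d = 0.21 + 0.21 + 0.6 + 0.6 + 0.65 = 2.27 m, so the parallel axis theorem gives I = 0.36617 + (2.6)(2.27)² = 13.764 kg·m².
Solid disk: I_cm = (1/2)MR² = (1/2)(1.5)(0.45)² = 0.15188 kg·m²; centre at d = 0.21 + 0.21 + 0.6 + 0.6 + 0.65 + 0.65 + 0.45 = 3.37 m, so the parallel axis theorem gives I = 0.15188 + (1.5)(3.37)² = 17.187 kg·m².
Total I = 0.25931 + 6.6143 + 13.764 + 17.187 = 37.825 kg·m².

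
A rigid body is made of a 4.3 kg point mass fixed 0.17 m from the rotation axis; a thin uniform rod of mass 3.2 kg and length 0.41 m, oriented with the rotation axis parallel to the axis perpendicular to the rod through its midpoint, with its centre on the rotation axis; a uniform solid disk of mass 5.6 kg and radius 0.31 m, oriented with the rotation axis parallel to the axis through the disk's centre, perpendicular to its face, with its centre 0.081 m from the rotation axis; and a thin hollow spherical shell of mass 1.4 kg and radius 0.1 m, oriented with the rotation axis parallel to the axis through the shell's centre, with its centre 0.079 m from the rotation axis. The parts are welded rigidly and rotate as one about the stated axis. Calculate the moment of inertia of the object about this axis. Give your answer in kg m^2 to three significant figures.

Point mass: I_cm = 0; centre at d = 0.17 m, so I = I_cm + Md² gives I = 0 + (4.3)(0.17)² = 0.12427 kg m^2.
Thin rod: I_cm = (1/12)ML² = (1/12)(3.2)(0.41)² = 0.044827 kg m^2; axis through the centre, so I = 0.044827 kg m^2.
Solid disk: I_cm = (1/2)MR² = (1/2)(5.6)(0.31)² = 0.26908 kg m^2; centre at d = 0.081 m, so I = I_cm + Md² gives I = 0.26908 + (5.6)(0.081)² = 0.30582 kg m^2.
Spherical shell: I_cm = (2/3)MR² = (2/3)(1.4)(0.1)² = 0.0093333 kg m^2; centre at d = 0.079 m, so I = I_cm + Md² gives I = 0.0093333 + (1.4)(0.079)² = 0.018071 kg m^2.
Total I = 0.12427 + 0.044827 + 0.30582 + 0.018071 = 0.49299 kg m^2.

0.493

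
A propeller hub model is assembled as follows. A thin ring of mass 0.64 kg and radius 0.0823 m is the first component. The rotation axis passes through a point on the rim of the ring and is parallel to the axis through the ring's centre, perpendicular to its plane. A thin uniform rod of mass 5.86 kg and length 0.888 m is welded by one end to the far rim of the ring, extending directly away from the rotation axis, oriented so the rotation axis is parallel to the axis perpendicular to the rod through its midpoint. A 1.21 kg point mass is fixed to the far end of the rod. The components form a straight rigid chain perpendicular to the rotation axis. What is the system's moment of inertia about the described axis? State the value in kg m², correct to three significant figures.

3.90

Thin ring: I_cm = MR² = (0.64)(0.0823)² = 0.0043349 kg m²; centre at d = 0.0823 m, so the parallel axis theorem gives I = 0.0043349 + (0.64)(0.0823)² = 0.0086698 kg m².
Thin rod: I_cm = (1/12)ML² = (1/12)(5.86)(0.888)² = 0.38507 kg m²; centre at d = 0.0823 + 0.0823 + 0.444 = 0.6086 m, so the parallel axis theorem gives I = 0.38507 + (5.86)(0.6086)² = 2.5556 kg m².
Point mass: I_cm = 0; centre at d = 0.0823 + 0.0823 + 0.444 + 0.444 = 1.0526 m, so the parallel axis theorem gives I = 0 + (1.21)(1.0526)² = 1.3406 kg m².
Total I = 0.0086698 + 2.5556 + 1.3406 = 3.9049 kg m².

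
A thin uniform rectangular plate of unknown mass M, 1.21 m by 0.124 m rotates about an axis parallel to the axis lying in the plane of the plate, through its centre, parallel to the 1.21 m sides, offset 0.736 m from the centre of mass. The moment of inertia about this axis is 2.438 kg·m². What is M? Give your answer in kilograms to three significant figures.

I = I_cm + Md² = (1/12)Mb² + Md² = M·[0.0833333·(0.124)² + (0.736)²] = M·0.54298.
So M = 2.438 / 0.54298 = 4.4901 kg.

4.49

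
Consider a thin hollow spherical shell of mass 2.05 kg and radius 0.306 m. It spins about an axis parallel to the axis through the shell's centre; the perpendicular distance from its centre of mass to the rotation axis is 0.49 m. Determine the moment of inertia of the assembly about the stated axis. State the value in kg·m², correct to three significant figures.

0.620

I_cm = (2/3)MR² = (2/3)(2.05)(0.306)² = 0.12797 kg·m²; centre at d = 0.49 m, so I = I_cm + Md² gives I = 0.12797 + (2.05)(0.49)² = 0.62017 kg·m².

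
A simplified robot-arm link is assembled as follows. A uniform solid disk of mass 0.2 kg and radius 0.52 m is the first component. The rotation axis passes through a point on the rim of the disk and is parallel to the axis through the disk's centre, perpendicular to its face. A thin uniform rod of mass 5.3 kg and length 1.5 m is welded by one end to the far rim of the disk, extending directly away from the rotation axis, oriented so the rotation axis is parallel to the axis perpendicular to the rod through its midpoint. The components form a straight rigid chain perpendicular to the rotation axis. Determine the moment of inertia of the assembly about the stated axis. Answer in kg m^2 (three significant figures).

Solid disk: I_cm = (1/2)MR² = (1/2)(0.2)(0.52)² = 0.02704 kg m^2; centre at d = 0.52 m, so I = I_cm + Md² gives I = 0.02704 + (0.2)(0.52)² = 0.08112 kg m^2.
Thin rod: I_cm = (1/12)ML² = (1/12)(5.3)(1.5)² = 0.99375 kg m^2; centre at d = 0.52 + 0.52 + 0.75 = 1.79 m, so I = I_cm + Md² gives I = 0.99375 + (5.3)(1.79)² = 17.975 kg m^2.
Total I = 0.08112 + 17.975 = 18.057 kg m^2.

18.1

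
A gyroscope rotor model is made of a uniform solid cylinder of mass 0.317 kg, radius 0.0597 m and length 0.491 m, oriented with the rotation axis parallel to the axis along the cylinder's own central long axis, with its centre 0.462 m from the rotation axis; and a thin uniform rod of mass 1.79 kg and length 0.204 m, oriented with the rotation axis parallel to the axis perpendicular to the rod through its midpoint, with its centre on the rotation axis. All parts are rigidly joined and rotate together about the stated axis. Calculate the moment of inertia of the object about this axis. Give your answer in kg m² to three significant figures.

Solid cylinder: I_cm = (1/2)MR² = (1/2)(0.317)(0.0597)² = 0.00056491 kg m²; centre at d = 0.462 m, so the parallel axis theorem gives I = 0.00056491 + (0.317)(0.462)² = 0.068227 kg m².
Thin rod: I_cm = (1/12)ML² = (1/12)(1.79)(0.204)² = 0.0062077 kg m²; axis through the centre, so I = 0.0062077 kg m².
Total I = 0.068227 + 0.0062077 = 0.074434 kg m².

0.0744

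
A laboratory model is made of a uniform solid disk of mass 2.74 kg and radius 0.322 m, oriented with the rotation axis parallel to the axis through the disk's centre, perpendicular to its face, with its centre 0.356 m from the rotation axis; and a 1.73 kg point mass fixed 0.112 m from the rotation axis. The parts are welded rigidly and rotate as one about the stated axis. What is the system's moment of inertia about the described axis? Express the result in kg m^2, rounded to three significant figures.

0.511

Solid disk: I_cm = (1/2)MR² = (1/2)(2.74)(0.322)² = 0.14205 kg m^2; centre at d = 0.356 m, so the parallel axis theorem gives I = 0.14205 + (2.74)(0.356)² = 0.4893 kg m^2.
Point mass: I_cm = 0; centre at d = 0.112 m, so the parallel axis theorem gives I = 0 + (1.73)(0.112)² = 0.021701 kg m^2.
Total I = 0.4893 + 0.021701 = 0.511 kg m^2.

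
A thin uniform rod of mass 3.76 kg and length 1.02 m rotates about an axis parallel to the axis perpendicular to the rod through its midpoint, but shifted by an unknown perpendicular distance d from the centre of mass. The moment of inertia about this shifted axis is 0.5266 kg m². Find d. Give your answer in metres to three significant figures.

0.231

About the centre-of-mass axis, I_cm = (1/12)ML² = (1/12)(3.76)(1.02)² = 0.32599 kg m².
Parallel axis theorem: I = I_cm + Md², so Md² = 0.5266 − 0.32599 = 0.20061 kg m².
d = √(0.20061 / 3.76) = 0.23098 m.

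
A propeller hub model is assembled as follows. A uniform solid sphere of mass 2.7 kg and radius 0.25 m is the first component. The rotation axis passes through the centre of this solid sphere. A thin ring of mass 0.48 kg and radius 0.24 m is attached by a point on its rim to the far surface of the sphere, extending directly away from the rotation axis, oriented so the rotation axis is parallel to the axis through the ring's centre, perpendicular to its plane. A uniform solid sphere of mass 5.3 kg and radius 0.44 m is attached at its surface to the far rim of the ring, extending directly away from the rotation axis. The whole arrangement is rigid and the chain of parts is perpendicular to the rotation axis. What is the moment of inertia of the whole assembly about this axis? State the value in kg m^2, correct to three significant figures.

7.88

Solid sphere: I_cm = (2/5)MR² = (2/5)(2.7)(0.25)² = 0.0675 kg m^2; axis through the centre, so I = 0.0675 kg m^2.
Thin ring: I_cm = MR² = (0.48)(0.24)² = 0.027648 kg m^2; centre at d = 0.25 + 0.24 = 0.49 m, so I = I_cm + Md² gives I = 0.027648 + (0.48)(0.49)² = 0.1429 kg m^2.
Solid sphere: I_cm = (2/5)MR² = (2/5)(5.3)(0.44)² = 0.41043 kg m^2; centre at d = 0.25 + 0.24 + 0.24 + 0.44 = 1.17 m, so I = I_cm + Md² gives I = 0.41043 + (5.3)(1.17)² = 7.6656 kg m^2.
Total I = 0.0675 + 0.1429 + 7.6656 = 7.876 kg m^2.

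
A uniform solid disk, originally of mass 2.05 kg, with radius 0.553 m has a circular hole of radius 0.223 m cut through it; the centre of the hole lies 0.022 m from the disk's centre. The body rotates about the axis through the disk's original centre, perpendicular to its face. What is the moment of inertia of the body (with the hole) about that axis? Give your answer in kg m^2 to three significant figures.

Unpierced body about its centre: I₀ = (1/2)MR² = (1/2)(2.05)(0.553)² = 0.31345 kg m^2.
The removed disk has mass m = M·(r/R)² = (2.05)(0.223/0.553)² = 0.33336 kg (same uniform areal density).
Its moment of inertia about the rotation axis (parallel-axis theorem): I_hole = (1/2)mr² + md² = (1/2)(0.33336)(0.223)² + (0.33336)(0.022)² = 0.0084502 kg m^2.
Treating the hole as negative mass, I = I₀ − I_hole = 0.31345 − 0.0084502 = 0.305 kg m^2.

0.305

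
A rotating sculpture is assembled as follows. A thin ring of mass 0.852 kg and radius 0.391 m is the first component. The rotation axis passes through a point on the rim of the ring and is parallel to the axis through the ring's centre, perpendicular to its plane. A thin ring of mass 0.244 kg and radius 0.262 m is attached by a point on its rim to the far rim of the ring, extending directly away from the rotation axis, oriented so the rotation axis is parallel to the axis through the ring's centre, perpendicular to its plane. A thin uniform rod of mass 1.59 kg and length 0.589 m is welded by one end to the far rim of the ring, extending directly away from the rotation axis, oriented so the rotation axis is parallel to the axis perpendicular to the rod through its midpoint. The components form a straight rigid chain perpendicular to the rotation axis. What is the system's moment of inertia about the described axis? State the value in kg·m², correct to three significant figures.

Thin ring: I_cm = MR² = (0.852)(0.391)² = 0.13025 kg·m²; centre at d = 0.391 m, so the parallel axis theorem gives I = 0.13025 + (0.852)(0.391)² = 0.26051 kg·m².
Thin ring: I_cm = MR² = (0.244)(0.262)² = 0.016749 kg·m²; centre at d = 0.391 + 0.391 + 0.262 = 1.044 m, so the parallel axis theorem gives I = 0.016749 + (0.244)(1.044)² = 0.28269 kg·m².
Thin rod: I_cm = (1/12)ML² = (1/12)(1.59)(0.589)² = 0.045967 kg·m²; centre at d = 0.391 + 0.391 + 0.262 + 0.262 + 0.2945 = 1.6005 m, so the parallel axis theorem gives I = 0.045967 + (1.59)(1.6005)² = 4.1189 kg·m².
Total I = 0.26051 + 0.28269 + 4.1189 = 4.6621 kg·m².

4.66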